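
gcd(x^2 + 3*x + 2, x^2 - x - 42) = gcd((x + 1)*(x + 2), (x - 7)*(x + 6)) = 1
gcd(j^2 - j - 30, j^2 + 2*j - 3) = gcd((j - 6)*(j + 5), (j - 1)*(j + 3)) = 1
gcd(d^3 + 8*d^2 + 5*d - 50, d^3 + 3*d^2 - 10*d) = d^2 + 3*d - 10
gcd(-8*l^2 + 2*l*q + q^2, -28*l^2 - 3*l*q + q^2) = 4*l + q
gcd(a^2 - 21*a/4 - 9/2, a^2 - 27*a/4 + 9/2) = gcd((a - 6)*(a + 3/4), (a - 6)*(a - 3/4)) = a - 6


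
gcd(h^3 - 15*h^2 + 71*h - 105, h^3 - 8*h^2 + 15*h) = h^2 - 8*h + 15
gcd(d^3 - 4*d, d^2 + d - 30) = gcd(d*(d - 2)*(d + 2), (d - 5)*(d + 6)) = 1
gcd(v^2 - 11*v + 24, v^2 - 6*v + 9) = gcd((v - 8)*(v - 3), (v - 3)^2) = v - 3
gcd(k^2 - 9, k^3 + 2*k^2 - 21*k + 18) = k - 3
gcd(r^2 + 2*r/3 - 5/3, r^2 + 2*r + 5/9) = r + 5/3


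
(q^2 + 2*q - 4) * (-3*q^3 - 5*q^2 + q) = -3*q^5 - 11*q^4 + 3*q^3 + 22*q^2 - 4*q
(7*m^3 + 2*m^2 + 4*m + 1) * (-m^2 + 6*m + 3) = -7*m^5 + 40*m^4 + 29*m^3 + 29*m^2 + 18*m + 3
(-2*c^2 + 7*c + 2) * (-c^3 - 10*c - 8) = 2*c^5 - 7*c^4 + 18*c^3 - 54*c^2 - 76*c - 16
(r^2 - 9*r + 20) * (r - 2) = r^3 - 11*r^2 + 38*r - 40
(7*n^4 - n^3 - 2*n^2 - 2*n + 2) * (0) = 0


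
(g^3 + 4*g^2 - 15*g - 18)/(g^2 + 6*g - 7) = (g^3 + 4*g^2 - 15*g - 18)/(g^2 + 6*g - 7)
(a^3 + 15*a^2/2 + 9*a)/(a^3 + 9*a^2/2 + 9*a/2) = (a + 6)/(a + 3)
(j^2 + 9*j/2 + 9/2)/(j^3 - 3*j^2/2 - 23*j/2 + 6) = (2*j + 3)/(2*j^2 - 9*j + 4)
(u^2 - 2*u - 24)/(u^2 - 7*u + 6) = (u + 4)/(u - 1)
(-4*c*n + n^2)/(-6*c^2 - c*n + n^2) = n*(4*c - n)/(6*c^2 + c*n - n^2)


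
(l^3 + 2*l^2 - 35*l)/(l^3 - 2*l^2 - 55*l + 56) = l*(l - 5)/(l^2 - 9*l + 8)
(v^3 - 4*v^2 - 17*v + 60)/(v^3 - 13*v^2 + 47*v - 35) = (v^2 + v - 12)/(v^2 - 8*v + 7)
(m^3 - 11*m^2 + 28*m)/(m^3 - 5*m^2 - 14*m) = (m - 4)/(m + 2)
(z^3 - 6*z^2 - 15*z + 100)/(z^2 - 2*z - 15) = (z^2 - z - 20)/(z + 3)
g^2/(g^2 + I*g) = g/(g + I)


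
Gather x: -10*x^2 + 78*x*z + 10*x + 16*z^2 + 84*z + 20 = -10*x^2 + x*(78*z + 10) + 16*z^2 + 84*z + 20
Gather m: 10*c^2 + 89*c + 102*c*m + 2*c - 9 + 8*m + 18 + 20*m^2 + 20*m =10*c^2 + 91*c + 20*m^2 + m*(102*c + 28) + 9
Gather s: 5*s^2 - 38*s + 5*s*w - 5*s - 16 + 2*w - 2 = 5*s^2 + s*(5*w - 43) + 2*w - 18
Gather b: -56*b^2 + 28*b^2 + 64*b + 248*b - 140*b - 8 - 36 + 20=-28*b^2 + 172*b - 24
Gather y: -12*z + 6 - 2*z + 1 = 7 - 14*z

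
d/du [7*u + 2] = 7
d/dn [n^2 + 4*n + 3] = 2*n + 4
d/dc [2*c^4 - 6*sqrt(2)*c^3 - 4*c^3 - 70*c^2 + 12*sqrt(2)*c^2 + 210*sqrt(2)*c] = 8*c^3 - 18*sqrt(2)*c^2 - 12*c^2 - 140*c + 24*sqrt(2)*c + 210*sqrt(2)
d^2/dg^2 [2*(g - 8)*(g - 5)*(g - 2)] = 12*g - 60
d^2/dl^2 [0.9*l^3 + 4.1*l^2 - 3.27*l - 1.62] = 5.4*l + 8.2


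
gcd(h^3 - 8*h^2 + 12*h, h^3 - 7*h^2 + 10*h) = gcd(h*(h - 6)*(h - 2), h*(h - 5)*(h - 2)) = h^2 - 2*h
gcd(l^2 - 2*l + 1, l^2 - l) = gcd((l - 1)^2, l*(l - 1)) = l - 1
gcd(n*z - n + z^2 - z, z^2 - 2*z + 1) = z - 1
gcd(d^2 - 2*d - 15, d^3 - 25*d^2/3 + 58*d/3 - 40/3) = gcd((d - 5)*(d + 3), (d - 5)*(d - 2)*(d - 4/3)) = d - 5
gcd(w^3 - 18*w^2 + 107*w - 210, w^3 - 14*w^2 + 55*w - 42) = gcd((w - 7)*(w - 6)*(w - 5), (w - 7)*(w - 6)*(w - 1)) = w^2 - 13*w + 42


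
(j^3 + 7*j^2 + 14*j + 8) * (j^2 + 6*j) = j^5 + 13*j^4 + 56*j^3 + 92*j^2 + 48*j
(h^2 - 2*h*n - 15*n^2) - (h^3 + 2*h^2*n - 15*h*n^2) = -h^3 - 2*h^2*n + h^2 + 15*h*n^2 - 2*h*n - 15*n^2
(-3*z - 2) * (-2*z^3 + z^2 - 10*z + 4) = 6*z^4 + z^3 + 28*z^2 + 8*z - 8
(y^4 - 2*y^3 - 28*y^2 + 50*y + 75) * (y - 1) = y^5 - 3*y^4 - 26*y^3 + 78*y^2 + 25*y - 75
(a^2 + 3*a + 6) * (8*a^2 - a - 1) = 8*a^4 + 23*a^3 + 44*a^2 - 9*a - 6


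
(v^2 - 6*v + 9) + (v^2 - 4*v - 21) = 2*v^2 - 10*v - 12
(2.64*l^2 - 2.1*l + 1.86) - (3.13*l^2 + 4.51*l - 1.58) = -0.49*l^2 - 6.61*l + 3.44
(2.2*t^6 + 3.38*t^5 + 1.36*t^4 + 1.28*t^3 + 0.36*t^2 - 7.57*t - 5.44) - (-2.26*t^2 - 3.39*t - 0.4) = 2.2*t^6 + 3.38*t^5 + 1.36*t^4 + 1.28*t^3 + 2.62*t^2 - 4.18*t - 5.04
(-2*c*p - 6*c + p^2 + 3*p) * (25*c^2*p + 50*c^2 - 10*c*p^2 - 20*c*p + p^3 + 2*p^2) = -50*c^3*p^2 - 250*c^3*p - 300*c^3 + 45*c^2*p^3 + 225*c^2*p^2 + 270*c^2*p - 12*c*p^4 - 60*c*p^3 - 72*c*p^2 + p^5 + 5*p^4 + 6*p^3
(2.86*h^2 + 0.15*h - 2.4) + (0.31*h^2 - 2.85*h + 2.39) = 3.17*h^2 - 2.7*h - 0.00999999999999979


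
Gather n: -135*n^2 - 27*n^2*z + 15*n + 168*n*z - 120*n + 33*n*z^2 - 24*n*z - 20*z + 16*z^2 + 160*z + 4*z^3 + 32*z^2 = n^2*(-27*z - 135) + n*(33*z^2 + 144*z - 105) + 4*z^3 + 48*z^2 + 140*z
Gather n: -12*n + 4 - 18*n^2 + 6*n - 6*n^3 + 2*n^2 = -6*n^3 - 16*n^2 - 6*n + 4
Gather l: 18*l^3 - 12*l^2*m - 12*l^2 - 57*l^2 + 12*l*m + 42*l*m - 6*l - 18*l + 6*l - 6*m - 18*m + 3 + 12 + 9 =18*l^3 + l^2*(-12*m - 69) + l*(54*m - 18) - 24*m + 24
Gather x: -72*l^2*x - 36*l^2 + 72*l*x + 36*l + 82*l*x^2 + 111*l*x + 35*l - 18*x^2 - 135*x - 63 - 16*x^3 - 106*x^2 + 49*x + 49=-36*l^2 + 71*l - 16*x^3 + x^2*(82*l - 124) + x*(-72*l^2 + 183*l - 86) - 14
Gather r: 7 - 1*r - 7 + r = 0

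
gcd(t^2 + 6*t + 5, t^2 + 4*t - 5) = t + 5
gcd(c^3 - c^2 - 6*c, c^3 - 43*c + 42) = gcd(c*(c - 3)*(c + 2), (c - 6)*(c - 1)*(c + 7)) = 1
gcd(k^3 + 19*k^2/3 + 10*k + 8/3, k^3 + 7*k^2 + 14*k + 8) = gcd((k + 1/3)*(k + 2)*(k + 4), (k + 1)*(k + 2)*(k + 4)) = k^2 + 6*k + 8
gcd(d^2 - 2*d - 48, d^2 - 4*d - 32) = d - 8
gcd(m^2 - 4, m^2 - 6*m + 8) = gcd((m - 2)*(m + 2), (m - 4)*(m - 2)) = m - 2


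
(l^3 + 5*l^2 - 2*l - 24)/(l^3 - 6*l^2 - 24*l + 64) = (l + 3)/(l - 8)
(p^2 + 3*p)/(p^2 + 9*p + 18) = p/(p + 6)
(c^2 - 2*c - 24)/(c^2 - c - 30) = (c + 4)/(c + 5)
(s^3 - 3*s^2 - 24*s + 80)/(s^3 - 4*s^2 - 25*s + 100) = (s - 4)/(s - 5)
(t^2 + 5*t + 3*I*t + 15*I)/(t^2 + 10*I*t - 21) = (t + 5)/(t + 7*I)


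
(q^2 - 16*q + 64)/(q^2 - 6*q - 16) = (q - 8)/(q + 2)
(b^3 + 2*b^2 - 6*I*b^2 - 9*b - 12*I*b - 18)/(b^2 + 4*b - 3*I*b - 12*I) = (b^2 + b*(2 - 3*I) - 6*I)/(b + 4)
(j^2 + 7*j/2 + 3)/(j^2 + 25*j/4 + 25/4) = 2*(2*j^2 + 7*j + 6)/(4*j^2 + 25*j + 25)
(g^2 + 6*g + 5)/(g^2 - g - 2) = (g + 5)/(g - 2)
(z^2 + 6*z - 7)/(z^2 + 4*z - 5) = (z + 7)/(z + 5)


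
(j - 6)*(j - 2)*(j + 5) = j^3 - 3*j^2 - 28*j + 60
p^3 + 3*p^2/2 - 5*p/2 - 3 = (p - 3/2)*(p + 1)*(p + 2)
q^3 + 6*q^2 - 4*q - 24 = (q - 2)*(q + 2)*(q + 6)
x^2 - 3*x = x*(x - 3)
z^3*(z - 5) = z^4 - 5*z^3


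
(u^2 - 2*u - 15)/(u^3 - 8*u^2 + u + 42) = (u^2 - 2*u - 15)/(u^3 - 8*u^2 + u + 42)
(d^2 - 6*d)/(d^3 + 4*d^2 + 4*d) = (d - 6)/(d^2 + 4*d + 4)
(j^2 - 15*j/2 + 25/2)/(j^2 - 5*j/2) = (j - 5)/j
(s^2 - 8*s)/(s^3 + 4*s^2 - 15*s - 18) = s*(s - 8)/(s^3 + 4*s^2 - 15*s - 18)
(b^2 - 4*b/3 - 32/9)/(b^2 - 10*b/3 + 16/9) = (3*b + 4)/(3*b - 2)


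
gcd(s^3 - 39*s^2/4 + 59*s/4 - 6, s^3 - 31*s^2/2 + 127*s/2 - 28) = s - 8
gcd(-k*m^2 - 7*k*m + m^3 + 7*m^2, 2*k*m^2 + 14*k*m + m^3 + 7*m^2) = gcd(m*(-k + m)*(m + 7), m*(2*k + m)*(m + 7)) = m^2 + 7*m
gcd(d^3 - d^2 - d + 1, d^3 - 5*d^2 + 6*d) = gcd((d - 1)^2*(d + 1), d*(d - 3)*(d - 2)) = 1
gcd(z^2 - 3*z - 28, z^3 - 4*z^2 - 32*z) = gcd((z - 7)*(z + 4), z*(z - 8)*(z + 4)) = z + 4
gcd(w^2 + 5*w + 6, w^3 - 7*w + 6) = w + 3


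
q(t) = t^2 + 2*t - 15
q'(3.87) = 9.74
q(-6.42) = 13.38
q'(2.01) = 6.02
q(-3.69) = -8.76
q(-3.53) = -9.60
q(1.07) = -11.72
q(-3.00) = -12.00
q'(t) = 2*t + 2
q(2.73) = -2.09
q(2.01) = -6.94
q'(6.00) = 14.00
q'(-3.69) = -5.38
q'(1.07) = 4.14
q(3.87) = 7.72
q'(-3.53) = -5.06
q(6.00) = 33.00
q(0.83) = -12.65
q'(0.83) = 3.66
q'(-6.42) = -10.84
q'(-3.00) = -4.00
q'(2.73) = 7.46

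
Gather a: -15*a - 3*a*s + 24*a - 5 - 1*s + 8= a*(9 - 3*s) - s + 3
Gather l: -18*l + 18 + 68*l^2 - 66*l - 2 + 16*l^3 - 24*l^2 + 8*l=16*l^3 + 44*l^2 - 76*l + 16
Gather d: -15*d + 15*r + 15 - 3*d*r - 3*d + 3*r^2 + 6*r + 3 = d*(-3*r - 18) + 3*r^2 + 21*r + 18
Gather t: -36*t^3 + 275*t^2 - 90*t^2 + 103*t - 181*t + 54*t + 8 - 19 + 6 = -36*t^3 + 185*t^2 - 24*t - 5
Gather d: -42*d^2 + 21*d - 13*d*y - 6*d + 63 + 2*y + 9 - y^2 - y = -42*d^2 + d*(15 - 13*y) - y^2 + y + 72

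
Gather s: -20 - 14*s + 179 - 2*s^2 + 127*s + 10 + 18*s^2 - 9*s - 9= 16*s^2 + 104*s + 160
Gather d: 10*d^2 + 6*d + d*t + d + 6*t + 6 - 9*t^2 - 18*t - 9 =10*d^2 + d*(t + 7) - 9*t^2 - 12*t - 3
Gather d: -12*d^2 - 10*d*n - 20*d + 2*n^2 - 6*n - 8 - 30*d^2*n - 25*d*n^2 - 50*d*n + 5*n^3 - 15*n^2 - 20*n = d^2*(-30*n - 12) + d*(-25*n^2 - 60*n - 20) + 5*n^3 - 13*n^2 - 26*n - 8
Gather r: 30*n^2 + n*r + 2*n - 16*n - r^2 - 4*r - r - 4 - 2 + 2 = 30*n^2 - 14*n - r^2 + r*(n - 5) - 4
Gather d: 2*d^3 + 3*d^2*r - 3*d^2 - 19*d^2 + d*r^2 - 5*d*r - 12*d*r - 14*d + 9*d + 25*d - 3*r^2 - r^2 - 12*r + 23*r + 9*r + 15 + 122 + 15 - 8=2*d^3 + d^2*(3*r - 22) + d*(r^2 - 17*r + 20) - 4*r^2 + 20*r + 144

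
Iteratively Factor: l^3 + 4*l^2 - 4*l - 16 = (l + 2)*(l^2 + 2*l - 8) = (l - 2)*(l + 2)*(l + 4)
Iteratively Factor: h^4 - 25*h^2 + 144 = (h - 3)*(h^3 + 3*h^2 - 16*h - 48) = (h - 4)*(h - 3)*(h^2 + 7*h + 12) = (h - 4)*(h - 3)*(h + 3)*(h + 4)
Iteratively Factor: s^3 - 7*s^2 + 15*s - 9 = (s - 3)*(s^2 - 4*s + 3) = (s - 3)^2*(s - 1)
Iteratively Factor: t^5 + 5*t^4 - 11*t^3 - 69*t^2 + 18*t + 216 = (t - 3)*(t^4 + 8*t^3 + 13*t^2 - 30*t - 72) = (t - 3)*(t + 3)*(t^3 + 5*t^2 - 2*t - 24) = (t - 3)*(t + 3)*(t + 4)*(t^2 + t - 6) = (t - 3)*(t - 2)*(t + 3)*(t + 4)*(t + 3)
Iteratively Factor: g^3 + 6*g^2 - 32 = (g - 2)*(g^2 + 8*g + 16) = (g - 2)*(g + 4)*(g + 4)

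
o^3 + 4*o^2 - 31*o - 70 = (o - 5)*(o + 2)*(o + 7)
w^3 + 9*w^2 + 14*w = w*(w + 2)*(w + 7)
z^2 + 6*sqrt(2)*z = z*(z + 6*sqrt(2))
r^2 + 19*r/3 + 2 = (r + 1/3)*(r + 6)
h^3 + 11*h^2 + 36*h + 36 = (h + 2)*(h + 3)*(h + 6)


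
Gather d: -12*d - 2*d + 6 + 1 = 7 - 14*d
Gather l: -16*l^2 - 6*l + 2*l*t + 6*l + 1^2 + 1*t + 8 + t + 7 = -16*l^2 + 2*l*t + 2*t + 16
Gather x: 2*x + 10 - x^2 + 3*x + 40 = -x^2 + 5*x + 50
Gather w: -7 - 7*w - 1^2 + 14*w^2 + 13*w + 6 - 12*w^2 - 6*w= 2*w^2 - 2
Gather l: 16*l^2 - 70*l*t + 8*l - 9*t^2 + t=16*l^2 + l*(8 - 70*t) - 9*t^2 + t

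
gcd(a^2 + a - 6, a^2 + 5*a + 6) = a + 3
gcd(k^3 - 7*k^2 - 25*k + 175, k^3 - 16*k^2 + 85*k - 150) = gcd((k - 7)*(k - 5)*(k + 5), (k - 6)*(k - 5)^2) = k - 5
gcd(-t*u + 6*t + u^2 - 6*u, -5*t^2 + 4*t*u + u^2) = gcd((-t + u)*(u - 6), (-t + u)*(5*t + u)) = t - u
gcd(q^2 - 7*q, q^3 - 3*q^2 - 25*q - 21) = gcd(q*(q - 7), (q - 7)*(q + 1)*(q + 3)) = q - 7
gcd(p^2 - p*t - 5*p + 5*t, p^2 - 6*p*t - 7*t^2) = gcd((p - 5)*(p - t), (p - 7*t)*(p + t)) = 1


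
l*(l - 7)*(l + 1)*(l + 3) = l^4 - 3*l^3 - 25*l^2 - 21*l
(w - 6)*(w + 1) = w^2 - 5*w - 6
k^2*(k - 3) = k^3 - 3*k^2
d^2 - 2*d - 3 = (d - 3)*(d + 1)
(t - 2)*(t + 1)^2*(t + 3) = t^4 + 3*t^3 - 3*t^2 - 11*t - 6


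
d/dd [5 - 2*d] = -2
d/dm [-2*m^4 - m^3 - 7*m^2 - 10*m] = -8*m^3 - 3*m^2 - 14*m - 10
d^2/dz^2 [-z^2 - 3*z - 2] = -2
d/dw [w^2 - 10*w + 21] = 2*w - 10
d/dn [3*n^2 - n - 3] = 6*n - 1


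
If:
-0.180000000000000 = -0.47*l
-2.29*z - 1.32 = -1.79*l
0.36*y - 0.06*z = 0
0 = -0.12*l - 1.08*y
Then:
No Solution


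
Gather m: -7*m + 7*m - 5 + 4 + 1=0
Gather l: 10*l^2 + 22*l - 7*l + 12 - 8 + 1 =10*l^2 + 15*l + 5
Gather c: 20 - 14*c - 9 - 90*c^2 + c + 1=-90*c^2 - 13*c + 12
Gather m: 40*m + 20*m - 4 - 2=60*m - 6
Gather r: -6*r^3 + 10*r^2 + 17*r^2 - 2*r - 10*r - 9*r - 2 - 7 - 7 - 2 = -6*r^3 + 27*r^2 - 21*r - 18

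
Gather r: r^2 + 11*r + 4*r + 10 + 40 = r^2 + 15*r + 50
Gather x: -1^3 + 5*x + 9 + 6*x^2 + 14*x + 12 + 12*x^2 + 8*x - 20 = 18*x^2 + 27*x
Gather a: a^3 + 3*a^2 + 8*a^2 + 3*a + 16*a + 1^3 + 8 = a^3 + 11*a^2 + 19*a + 9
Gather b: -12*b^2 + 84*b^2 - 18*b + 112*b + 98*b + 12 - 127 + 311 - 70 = 72*b^2 + 192*b + 126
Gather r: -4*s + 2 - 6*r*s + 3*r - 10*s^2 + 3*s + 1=r*(3 - 6*s) - 10*s^2 - s + 3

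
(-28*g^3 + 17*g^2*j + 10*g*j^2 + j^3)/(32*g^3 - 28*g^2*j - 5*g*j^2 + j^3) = (-7*g - j)/(8*g - j)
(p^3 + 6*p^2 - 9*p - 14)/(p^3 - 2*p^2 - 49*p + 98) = (p + 1)/(p - 7)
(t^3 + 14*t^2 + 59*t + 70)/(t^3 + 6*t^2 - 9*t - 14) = (t^2 + 7*t + 10)/(t^2 - t - 2)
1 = 1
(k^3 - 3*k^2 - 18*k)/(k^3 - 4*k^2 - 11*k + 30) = k*(k - 6)/(k^2 - 7*k + 10)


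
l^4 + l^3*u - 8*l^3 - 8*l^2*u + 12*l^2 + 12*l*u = l*(l - 6)*(l - 2)*(l + u)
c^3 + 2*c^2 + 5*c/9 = c*(c + 1/3)*(c + 5/3)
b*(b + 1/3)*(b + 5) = b^3 + 16*b^2/3 + 5*b/3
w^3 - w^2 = w^2*(w - 1)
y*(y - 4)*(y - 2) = y^3 - 6*y^2 + 8*y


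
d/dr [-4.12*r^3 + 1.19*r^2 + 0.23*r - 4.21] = -12.36*r^2 + 2.38*r + 0.23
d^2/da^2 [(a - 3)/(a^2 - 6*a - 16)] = 2*(3*(3 - a)*(-a^2 + 6*a + 16) - 4*(a - 3)^3)/(-a^2 + 6*a + 16)^3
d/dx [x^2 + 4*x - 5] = 2*x + 4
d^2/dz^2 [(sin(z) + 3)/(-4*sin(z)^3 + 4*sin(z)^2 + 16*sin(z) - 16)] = (2*sin(z)^6 + 14*sin(z)^5 + 3*sin(z)^4 - 46*sin(z)^3 - 51*sin(z)^2 + 56*sin(z) + 76)/(2*(sin(z) - 2)^3*(sin(z) - 1)^2*(sin(z) + 2)^3)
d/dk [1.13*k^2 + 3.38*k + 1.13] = 2.26*k + 3.38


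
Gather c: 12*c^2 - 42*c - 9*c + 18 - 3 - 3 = 12*c^2 - 51*c + 12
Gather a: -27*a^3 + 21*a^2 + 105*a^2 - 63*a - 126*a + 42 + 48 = -27*a^3 + 126*a^2 - 189*a + 90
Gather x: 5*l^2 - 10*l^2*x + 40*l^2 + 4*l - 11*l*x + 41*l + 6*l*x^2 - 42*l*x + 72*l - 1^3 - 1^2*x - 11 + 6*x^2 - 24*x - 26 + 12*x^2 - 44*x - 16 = 45*l^2 + 117*l + x^2*(6*l + 18) + x*(-10*l^2 - 53*l - 69) - 54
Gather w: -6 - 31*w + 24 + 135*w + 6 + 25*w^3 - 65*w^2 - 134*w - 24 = 25*w^3 - 65*w^2 - 30*w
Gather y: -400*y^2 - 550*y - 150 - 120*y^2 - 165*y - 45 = -520*y^2 - 715*y - 195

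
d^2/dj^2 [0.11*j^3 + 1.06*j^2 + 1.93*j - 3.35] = 0.66*j + 2.12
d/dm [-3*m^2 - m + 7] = -6*m - 1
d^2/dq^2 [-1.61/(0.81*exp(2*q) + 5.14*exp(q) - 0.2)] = (-1.61*(1.62*exp(q) + 5.14)*(3.24*exp(q) + 10.28)*exp(q) + (5.2164*exp(q) + 8.2754)*(0.81*exp(2*q) + 5.14*exp(q) - 0.2))*exp(q)/(0.81*exp(2*q) + 5.14*exp(q) - 0.2)^3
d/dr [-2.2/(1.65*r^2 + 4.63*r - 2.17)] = (7.26*r + 10.186)/(1.65*r^2 + 4.63*r - 2.17)^2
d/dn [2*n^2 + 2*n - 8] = 4*n + 2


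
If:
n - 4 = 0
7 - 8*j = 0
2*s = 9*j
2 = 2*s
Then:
No Solution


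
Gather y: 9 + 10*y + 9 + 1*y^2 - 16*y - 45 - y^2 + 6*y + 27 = 0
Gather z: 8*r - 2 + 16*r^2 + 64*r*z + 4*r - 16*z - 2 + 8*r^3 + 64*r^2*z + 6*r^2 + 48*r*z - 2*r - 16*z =8*r^3 + 22*r^2 + 10*r + z*(64*r^2 + 112*r - 32) - 4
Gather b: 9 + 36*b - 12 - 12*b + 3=24*b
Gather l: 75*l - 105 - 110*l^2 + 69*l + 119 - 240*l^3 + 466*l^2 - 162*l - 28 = -240*l^3 + 356*l^2 - 18*l - 14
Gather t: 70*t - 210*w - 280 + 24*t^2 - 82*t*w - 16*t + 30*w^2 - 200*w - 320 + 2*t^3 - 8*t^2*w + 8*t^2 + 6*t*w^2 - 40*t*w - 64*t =2*t^3 + t^2*(32 - 8*w) + t*(6*w^2 - 122*w - 10) + 30*w^2 - 410*w - 600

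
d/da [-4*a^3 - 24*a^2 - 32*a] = -12*a^2 - 48*a - 32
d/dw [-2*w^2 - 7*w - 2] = -4*w - 7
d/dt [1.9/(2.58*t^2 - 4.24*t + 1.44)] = (8.056 - 9.804*t)/(2.58*t^2 - 4.24*t + 1.44)^2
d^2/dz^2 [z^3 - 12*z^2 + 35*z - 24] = 6*z - 24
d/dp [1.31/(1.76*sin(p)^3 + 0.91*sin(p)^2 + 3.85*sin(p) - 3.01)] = (-2.3842*sin(p) + 3.4584*cos(2*p) - 8.5019)*cos(p)/(1.76*sin(p)^3 + 0.91*sin(p)^2 + 3.85*sin(p) - 3.01)^2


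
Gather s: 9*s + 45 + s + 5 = 10*s + 50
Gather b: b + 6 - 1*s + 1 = b - s + 7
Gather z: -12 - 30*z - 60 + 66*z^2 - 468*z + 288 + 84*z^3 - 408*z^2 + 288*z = 84*z^3 - 342*z^2 - 210*z + 216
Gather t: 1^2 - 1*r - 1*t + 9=-r - t + 10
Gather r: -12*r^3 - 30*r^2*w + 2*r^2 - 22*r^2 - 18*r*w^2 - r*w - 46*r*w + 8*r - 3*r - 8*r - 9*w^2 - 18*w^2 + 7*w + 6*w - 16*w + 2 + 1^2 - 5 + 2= -12*r^3 + r^2*(-30*w - 20) + r*(-18*w^2 - 47*w - 3) - 27*w^2 - 3*w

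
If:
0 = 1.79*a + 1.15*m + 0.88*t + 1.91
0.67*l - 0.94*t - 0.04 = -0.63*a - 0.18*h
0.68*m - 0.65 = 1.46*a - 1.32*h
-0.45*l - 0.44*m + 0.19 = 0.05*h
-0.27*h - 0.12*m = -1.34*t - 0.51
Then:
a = -0.90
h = -0.56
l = 0.38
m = 0.11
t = -0.48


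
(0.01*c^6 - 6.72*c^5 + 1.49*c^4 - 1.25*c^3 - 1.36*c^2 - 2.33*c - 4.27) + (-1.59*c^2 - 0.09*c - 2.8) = 0.01*c^6 - 6.72*c^5 + 1.49*c^4 - 1.25*c^3 - 2.95*c^2 - 2.42*c - 7.07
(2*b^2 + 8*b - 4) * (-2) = -4*b^2 - 16*b + 8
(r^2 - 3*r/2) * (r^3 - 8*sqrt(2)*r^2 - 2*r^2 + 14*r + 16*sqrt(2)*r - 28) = r^5 - 8*sqrt(2)*r^4 - 7*r^4/2 + 17*r^3 + 28*sqrt(2)*r^3 - 49*r^2 - 24*sqrt(2)*r^2 + 42*r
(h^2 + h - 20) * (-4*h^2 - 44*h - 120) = -4*h^4 - 48*h^3 - 84*h^2 + 760*h + 2400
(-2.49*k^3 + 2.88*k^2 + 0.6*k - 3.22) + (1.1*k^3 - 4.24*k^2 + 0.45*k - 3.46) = -1.39*k^3 - 1.36*k^2 + 1.05*k - 6.68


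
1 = 1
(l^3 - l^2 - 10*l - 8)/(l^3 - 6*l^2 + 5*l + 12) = (l + 2)/(l - 3)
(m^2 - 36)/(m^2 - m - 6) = (36 - m^2)/(-m^2 + m + 6)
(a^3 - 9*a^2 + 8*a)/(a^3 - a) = (a - 8)/(a + 1)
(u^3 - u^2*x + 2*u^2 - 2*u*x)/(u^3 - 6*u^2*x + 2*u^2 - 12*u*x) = (-u + x)/(-u + 6*x)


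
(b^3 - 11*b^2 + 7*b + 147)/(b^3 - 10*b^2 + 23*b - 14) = (b^2 - 4*b - 21)/(b^2 - 3*b + 2)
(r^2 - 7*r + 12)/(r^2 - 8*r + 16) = (r - 3)/(r - 4)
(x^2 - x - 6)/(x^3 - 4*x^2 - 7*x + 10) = (x - 3)/(x^2 - 6*x + 5)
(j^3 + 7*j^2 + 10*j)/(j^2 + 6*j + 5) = j*(j + 2)/(j + 1)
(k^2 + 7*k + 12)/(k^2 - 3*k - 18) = (k + 4)/(k - 6)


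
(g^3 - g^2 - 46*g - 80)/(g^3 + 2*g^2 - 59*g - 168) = (g^2 + 7*g + 10)/(g^2 + 10*g + 21)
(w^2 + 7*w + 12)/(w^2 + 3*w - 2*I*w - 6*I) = (w + 4)/(w - 2*I)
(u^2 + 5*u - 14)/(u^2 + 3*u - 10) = (u + 7)/(u + 5)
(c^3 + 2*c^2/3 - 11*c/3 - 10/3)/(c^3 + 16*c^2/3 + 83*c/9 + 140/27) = 9*(c^2 - c - 2)/(9*c^2 + 33*c + 28)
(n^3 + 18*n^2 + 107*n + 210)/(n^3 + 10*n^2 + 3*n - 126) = (n + 5)/(n - 3)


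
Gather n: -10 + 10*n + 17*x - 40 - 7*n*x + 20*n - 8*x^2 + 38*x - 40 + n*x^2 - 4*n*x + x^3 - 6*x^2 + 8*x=n*(x^2 - 11*x + 30) + x^3 - 14*x^2 + 63*x - 90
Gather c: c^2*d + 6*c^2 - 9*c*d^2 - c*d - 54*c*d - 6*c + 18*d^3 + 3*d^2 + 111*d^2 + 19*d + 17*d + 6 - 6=c^2*(d + 6) + c*(-9*d^2 - 55*d - 6) + 18*d^3 + 114*d^2 + 36*d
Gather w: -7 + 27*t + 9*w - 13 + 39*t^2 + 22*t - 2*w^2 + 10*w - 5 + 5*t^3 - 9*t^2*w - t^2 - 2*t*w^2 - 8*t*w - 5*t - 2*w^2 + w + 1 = 5*t^3 + 38*t^2 + 44*t + w^2*(-2*t - 4) + w*(-9*t^2 - 8*t + 20) - 24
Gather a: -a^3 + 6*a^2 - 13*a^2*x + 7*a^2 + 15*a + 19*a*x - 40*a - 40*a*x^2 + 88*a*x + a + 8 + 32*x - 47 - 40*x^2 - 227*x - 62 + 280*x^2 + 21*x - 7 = -a^3 + a^2*(13 - 13*x) + a*(-40*x^2 + 107*x - 24) + 240*x^2 - 174*x - 108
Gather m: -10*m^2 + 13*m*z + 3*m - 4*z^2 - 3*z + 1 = -10*m^2 + m*(13*z + 3) - 4*z^2 - 3*z + 1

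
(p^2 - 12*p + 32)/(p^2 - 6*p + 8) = (p - 8)/(p - 2)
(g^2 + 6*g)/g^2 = (g + 6)/g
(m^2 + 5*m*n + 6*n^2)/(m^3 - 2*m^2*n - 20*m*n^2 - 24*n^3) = (m + 3*n)/(m^2 - 4*m*n - 12*n^2)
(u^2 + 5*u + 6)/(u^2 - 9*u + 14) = (u^2 + 5*u + 6)/(u^2 - 9*u + 14)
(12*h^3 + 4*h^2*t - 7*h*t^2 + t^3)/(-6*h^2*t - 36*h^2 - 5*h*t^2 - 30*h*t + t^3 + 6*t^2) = (-2*h + t)/(t + 6)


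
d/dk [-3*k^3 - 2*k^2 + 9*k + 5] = -9*k^2 - 4*k + 9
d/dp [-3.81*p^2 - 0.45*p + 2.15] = -7.62*p - 0.45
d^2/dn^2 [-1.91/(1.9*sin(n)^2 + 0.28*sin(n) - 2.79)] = (27.5804*sin(n)^4 + 3.04836*sin(n)^3 - 0.721216000000005*sin(n)^2 - 4.604628*sin(n) - 20.549308)/(1.9*sin(n)^2 + 0.28*sin(n) - 2.79)^3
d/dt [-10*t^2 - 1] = -20*t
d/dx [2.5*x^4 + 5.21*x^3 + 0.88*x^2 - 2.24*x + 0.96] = 10.0*x^3 + 15.63*x^2 + 1.76*x - 2.24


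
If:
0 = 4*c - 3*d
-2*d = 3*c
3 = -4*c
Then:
No Solution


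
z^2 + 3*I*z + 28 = (z - 4*I)*(z + 7*I)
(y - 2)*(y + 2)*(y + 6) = y^3 + 6*y^2 - 4*y - 24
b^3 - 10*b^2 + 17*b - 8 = (b - 8)*(b - 1)^2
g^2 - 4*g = g*(g - 4)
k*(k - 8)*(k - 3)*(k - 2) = k^4 - 13*k^3 + 46*k^2 - 48*k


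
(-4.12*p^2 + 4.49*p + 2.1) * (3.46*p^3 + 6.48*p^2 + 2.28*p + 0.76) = -14.2552*p^5 - 11.1622*p^4 + 26.9676*p^3 + 20.714*p^2 + 8.2004*p + 1.596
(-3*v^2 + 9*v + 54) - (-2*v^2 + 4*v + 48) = -v^2 + 5*v + 6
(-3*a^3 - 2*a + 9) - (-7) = -3*a^3 - 2*a + 16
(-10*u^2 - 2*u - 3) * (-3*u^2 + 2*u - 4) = 30*u^4 - 14*u^3 + 45*u^2 + 2*u + 12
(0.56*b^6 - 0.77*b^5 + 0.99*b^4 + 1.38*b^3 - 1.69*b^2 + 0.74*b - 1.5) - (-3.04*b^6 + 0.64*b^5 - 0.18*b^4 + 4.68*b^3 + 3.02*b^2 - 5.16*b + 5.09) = 3.6*b^6 - 1.41*b^5 + 1.17*b^4 - 3.3*b^3 - 4.71*b^2 + 5.9*b - 6.59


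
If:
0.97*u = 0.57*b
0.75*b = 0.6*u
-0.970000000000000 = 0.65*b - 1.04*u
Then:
No Solution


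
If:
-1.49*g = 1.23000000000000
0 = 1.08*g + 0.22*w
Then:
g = -0.83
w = 4.05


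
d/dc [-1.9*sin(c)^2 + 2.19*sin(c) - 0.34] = (2.19 - 3.8*sin(c))*cos(c)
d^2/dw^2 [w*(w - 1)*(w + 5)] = 6*w + 8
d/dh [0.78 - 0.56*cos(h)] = 0.56*sin(h)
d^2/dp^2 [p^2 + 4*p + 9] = 2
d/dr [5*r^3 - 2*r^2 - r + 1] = 15*r^2 - 4*r - 1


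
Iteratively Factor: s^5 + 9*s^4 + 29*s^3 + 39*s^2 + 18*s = (s + 1)*(s^4 + 8*s^3 + 21*s^2 + 18*s) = s*(s + 1)*(s^3 + 8*s^2 + 21*s + 18) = s*(s + 1)*(s + 2)*(s^2 + 6*s + 9) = s*(s + 1)*(s + 2)*(s + 3)*(s + 3)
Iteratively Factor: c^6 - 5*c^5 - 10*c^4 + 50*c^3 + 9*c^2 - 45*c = (c + 1)*(c^5 - 6*c^4 - 4*c^3 + 54*c^2 - 45*c) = (c - 3)*(c + 1)*(c^4 - 3*c^3 - 13*c^2 + 15*c) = (c - 3)*(c + 1)*(c + 3)*(c^3 - 6*c^2 + 5*c) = (c - 5)*(c - 3)*(c + 1)*(c + 3)*(c^2 - c) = (c - 5)*(c - 3)*(c - 1)*(c + 1)*(c + 3)*(c)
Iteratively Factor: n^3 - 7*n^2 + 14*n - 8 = (n - 4)*(n^2 - 3*n + 2) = (n - 4)*(n - 2)*(n - 1)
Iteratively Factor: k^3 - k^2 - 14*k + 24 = (k - 2)*(k^2 + k - 12) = (k - 2)*(k + 4)*(k - 3)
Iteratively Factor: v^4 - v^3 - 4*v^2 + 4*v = (v + 2)*(v^3 - 3*v^2 + 2*v) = v*(v + 2)*(v^2 - 3*v + 2) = v*(v - 1)*(v + 2)*(v - 2)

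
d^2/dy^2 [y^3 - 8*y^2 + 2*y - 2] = 6*y - 16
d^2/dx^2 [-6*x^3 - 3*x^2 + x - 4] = -36*x - 6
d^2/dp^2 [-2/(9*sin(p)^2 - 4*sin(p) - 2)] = 4*(-162*sin(p)^4 + 54*sin(p)^3 + 199*sin(p)^2 - 104*sin(p) + 34)/(-9*sin(p)^2 + 4*sin(p) + 2)^3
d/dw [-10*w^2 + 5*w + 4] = 5 - 20*w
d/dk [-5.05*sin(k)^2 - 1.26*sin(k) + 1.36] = -(10.1*sin(k) + 1.26)*cos(k)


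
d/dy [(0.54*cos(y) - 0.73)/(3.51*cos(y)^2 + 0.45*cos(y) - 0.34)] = (1.8954*cos(y)^2 - 5.1246*cos(y) - 0.1449)*sin(y)/(12.3201*cos(y)^4 + 3.159*cos(y)^3 - 2.1843*cos(y)^2 - 0.306*cos(y) + 0.1156)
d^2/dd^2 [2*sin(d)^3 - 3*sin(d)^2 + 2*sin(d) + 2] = -18*sin(d)^3 + 12*sin(d)^2 + 10*sin(d) - 6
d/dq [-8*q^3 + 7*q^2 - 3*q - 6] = -24*q^2 + 14*q - 3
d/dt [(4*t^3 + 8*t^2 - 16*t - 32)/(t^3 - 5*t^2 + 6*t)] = 4*(-7*t^2 - 8*t + 12)/(t^2*(t^2 - 6*t + 9))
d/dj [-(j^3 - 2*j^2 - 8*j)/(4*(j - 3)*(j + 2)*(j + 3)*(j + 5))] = (j^4 - 8*j^3 - 11*j^2 + 90*j - 180)/(4*(j^6 + 10*j^5 + 7*j^4 - 180*j^3 - 369*j^2 + 810*j + 2025))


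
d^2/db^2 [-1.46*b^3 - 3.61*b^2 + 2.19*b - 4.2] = -8.76*b - 7.22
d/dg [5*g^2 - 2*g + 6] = 10*g - 2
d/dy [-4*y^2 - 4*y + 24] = -8*y - 4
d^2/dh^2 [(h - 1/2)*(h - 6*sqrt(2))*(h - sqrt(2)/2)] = 6*h - 13*sqrt(2) - 1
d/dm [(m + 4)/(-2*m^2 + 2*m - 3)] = (2*m^2 + 16*m - 11)/(4*m^4 - 8*m^3 + 16*m^2 - 12*m + 9)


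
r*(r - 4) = r^2 - 4*r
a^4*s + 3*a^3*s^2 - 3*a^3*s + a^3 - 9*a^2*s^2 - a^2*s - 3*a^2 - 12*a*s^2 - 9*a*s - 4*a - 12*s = (a - 4)*(a + 1)*(a + 3*s)*(a*s + 1)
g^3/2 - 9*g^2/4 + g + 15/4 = (g/2 + 1/2)*(g - 3)*(g - 5/2)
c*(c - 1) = c^2 - c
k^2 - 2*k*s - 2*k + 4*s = (k - 2)*(k - 2*s)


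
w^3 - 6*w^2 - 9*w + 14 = (w - 7)*(w - 1)*(w + 2)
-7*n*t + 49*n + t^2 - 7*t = (-7*n + t)*(t - 7)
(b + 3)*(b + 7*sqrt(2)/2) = b^2 + 3*b + 7*sqrt(2)*b/2 + 21*sqrt(2)/2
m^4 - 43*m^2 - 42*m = m*(m - 7)*(m + 1)*(m + 6)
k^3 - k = k*(k - 1)*(k + 1)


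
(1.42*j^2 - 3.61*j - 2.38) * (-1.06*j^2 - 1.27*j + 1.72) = -1.5052*j^4 + 2.0232*j^3 + 9.5499*j^2 - 3.1866*j - 4.0936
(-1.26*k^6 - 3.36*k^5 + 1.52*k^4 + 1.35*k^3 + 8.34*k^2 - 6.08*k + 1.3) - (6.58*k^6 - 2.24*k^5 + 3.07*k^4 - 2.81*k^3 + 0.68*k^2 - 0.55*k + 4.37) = -7.84*k^6 - 1.12*k^5 - 1.55*k^4 + 4.16*k^3 + 7.66*k^2 - 5.53*k - 3.07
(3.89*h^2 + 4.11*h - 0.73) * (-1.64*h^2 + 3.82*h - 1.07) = -6.3796*h^4 + 8.1194*h^3 + 12.7351*h^2 - 7.1863*h + 0.7811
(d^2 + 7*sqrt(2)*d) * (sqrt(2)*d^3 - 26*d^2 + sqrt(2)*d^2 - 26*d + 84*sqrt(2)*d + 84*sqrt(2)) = sqrt(2)*d^5 - 12*d^4 + sqrt(2)*d^4 - 98*sqrt(2)*d^3 - 12*d^3 - 98*sqrt(2)*d^2 + 1176*d^2 + 1176*d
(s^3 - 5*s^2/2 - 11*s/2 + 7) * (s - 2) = s^4 - 9*s^3/2 - s^2/2 + 18*s - 14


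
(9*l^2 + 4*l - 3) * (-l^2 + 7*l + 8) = -9*l^4 + 59*l^3 + 103*l^2 + 11*l - 24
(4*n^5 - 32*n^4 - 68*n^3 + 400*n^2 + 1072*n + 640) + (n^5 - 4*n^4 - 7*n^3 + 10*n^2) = 5*n^5 - 36*n^4 - 75*n^3 + 410*n^2 + 1072*n + 640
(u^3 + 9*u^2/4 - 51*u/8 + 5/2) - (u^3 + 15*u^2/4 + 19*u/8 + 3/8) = -3*u^2/2 - 35*u/4 + 17/8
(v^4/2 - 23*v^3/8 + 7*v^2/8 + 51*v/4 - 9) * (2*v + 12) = v^5 + v^4/4 - 131*v^3/4 + 36*v^2 + 135*v - 108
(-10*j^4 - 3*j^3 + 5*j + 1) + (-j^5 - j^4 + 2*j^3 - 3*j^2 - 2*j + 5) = -j^5 - 11*j^4 - j^3 - 3*j^2 + 3*j + 6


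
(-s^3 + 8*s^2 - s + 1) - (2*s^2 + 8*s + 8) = -s^3 + 6*s^2 - 9*s - 7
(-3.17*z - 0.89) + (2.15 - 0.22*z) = 1.26 - 3.39*z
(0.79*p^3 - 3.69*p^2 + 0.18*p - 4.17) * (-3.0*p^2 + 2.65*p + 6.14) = -2.37*p^5 + 13.1635*p^4 - 5.4679*p^3 - 9.6696*p^2 - 9.9453*p - 25.6038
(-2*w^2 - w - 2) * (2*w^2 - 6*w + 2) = -4*w^4 + 10*w^3 - 2*w^2 + 10*w - 4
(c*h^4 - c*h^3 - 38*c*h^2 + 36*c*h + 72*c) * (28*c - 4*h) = 28*c^2*h^4 - 28*c^2*h^3 - 1064*c^2*h^2 + 1008*c^2*h + 2016*c^2 - 4*c*h^5 + 4*c*h^4 + 152*c*h^3 - 144*c*h^2 - 288*c*h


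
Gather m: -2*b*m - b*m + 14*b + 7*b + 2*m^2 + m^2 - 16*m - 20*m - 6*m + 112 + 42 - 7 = 21*b + 3*m^2 + m*(-3*b - 42) + 147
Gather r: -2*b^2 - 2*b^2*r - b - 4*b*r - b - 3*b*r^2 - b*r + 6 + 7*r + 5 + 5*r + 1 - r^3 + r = -2*b^2 - 3*b*r^2 - 2*b - r^3 + r*(-2*b^2 - 5*b + 13) + 12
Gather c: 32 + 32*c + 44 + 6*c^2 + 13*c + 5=6*c^2 + 45*c + 81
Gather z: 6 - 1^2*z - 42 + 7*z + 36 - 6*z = 0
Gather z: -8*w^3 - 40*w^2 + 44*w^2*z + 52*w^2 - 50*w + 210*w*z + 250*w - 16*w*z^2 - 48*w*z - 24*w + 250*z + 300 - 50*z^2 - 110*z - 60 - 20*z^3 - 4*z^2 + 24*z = -8*w^3 + 12*w^2 + 176*w - 20*z^3 + z^2*(-16*w - 54) + z*(44*w^2 + 162*w + 164) + 240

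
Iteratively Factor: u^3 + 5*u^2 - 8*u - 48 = (u + 4)*(u^2 + u - 12) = (u + 4)^2*(u - 3)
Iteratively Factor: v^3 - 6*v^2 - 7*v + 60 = (v - 4)*(v^2 - 2*v - 15) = (v - 5)*(v - 4)*(v + 3)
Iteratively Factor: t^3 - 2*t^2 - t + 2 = (t - 1)*(t^2 - t - 2) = (t - 1)*(t + 1)*(t - 2)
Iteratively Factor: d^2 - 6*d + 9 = (d - 3)*(d - 3)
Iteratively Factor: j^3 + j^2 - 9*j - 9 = (j + 3)*(j^2 - 2*j - 3) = (j - 3)*(j + 3)*(j + 1)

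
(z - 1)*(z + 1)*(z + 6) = z^3 + 6*z^2 - z - 6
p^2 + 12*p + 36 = (p + 6)^2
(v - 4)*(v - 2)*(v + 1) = v^3 - 5*v^2 + 2*v + 8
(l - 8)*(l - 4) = l^2 - 12*l + 32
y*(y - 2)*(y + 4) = y^3 + 2*y^2 - 8*y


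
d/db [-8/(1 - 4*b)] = -32/(4*b - 1)^2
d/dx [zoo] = 0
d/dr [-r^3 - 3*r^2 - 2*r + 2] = -3*r^2 - 6*r - 2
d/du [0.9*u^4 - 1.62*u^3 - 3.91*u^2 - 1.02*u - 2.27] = 3.6*u^3 - 4.86*u^2 - 7.82*u - 1.02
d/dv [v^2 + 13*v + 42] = 2*v + 13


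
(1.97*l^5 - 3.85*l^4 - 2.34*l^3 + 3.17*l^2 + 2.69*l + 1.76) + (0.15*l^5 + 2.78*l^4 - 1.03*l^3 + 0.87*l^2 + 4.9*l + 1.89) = 2.12*l^5 - 1.07*l^4 - 3.37*l^3 + 4.04*l^2 + 7.59*l + 3.65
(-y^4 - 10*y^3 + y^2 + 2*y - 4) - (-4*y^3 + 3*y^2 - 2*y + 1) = -y^4 - 6*y^3 - 2*y^2 + 4*y - 5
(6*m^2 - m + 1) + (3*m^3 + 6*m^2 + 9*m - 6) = 3*m^3 + 12*m^2 + 8*m - 5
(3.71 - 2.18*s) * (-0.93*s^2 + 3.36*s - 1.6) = 2.0274*s^3 - 10.7751*s^2 + 15.9536*s - 5.936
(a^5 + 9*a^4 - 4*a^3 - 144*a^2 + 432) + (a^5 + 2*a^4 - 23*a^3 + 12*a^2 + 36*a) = 2*a^5 + 11*a^4 - 27*a^3 - 132*a^2 + 36*a + 432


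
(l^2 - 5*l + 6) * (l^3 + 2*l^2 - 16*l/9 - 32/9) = l^5 - 3*l^4 - 52*l^3/9 + 52*l^2/3 + 64*l/9 - 64/3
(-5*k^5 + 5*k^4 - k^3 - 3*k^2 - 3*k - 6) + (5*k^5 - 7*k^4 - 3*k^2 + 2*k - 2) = -2*k^4 - k^3 - 6*k^2 - k - 8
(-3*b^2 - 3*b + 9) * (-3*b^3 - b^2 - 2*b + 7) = 9*b^5 + 12*b^4 - 18*b^3 - 24*b^2 - 39*b + 63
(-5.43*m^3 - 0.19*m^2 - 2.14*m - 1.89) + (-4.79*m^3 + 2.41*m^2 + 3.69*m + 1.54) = -10.22*m^3 + 2.22*m^2 + 1.55*m - 0.35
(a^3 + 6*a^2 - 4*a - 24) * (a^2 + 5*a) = a^5 + 11*a^4 + 26*a^3 - 44*a^2 - 120*a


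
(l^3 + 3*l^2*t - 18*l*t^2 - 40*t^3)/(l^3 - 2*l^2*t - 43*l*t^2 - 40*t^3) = (-l^2 + 2*l*t + 8*t^2)/(-l^2 + 7*l*t + 8*t^2)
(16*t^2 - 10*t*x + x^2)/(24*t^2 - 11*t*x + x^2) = (-2*t + x)/(-3*t + x)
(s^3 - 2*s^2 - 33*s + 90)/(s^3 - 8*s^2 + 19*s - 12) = (s^2 + s - 30)/(s^2 - 5*s + 4)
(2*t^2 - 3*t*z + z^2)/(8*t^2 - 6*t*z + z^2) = (-t + z)/(-4*t + z)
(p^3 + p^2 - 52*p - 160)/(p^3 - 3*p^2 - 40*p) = (p + 4)/p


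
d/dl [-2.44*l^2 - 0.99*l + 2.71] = -4.88*l - 0.99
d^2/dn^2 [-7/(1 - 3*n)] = 126/(3*n - 1)^3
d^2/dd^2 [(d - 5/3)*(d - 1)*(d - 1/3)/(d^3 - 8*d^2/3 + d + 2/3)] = 2*(-27*d^3 + 297*d^2 - 549*d + 371)/(3*(27*d^6 - 135*d^5 + 171*d^4 + 55*d^3 - 114*d^2 - 60*d - 8))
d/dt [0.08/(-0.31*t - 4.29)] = 0.0248/(0.31*t + 4.29)^2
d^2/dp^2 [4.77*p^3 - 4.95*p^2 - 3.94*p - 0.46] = 28.62*p - 9.9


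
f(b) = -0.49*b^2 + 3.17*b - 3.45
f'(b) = 3.17 - 0.98*b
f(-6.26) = -42.50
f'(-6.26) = 9.30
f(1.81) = 0.68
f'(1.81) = 1.40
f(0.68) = -1.52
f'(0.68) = 2.50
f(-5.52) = -35.88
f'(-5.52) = 8.58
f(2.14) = 1.09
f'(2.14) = 1.07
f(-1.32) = -8.49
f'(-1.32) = 4.46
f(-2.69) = -15.52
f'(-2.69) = 5.81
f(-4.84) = -30.27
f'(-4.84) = 7.91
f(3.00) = 1.65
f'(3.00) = 0.23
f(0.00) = -3.45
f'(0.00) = 3.17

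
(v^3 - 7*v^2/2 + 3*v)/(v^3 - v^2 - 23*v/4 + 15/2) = 2*v/(2*v + 5)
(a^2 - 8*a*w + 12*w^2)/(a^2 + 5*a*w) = (a^2 - 8*a*w + 12*w^2)/(a*(a + 5*w))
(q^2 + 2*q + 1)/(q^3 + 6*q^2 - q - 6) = (q + 1)/(q^2 + 5*q - 6)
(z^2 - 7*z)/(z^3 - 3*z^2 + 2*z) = (z - 7)/(z^2 - 3*z + 2)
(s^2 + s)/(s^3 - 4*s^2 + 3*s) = (s + 1)/(s^2 - 4*s + 3)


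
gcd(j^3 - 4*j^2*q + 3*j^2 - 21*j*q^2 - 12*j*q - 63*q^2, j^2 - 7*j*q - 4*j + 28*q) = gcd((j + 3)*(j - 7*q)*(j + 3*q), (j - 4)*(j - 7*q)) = -j + 7*q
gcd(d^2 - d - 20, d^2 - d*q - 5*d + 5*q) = d - 5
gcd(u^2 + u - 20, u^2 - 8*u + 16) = u - 4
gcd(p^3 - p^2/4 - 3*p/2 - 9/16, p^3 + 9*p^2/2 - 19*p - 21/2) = p + 1/2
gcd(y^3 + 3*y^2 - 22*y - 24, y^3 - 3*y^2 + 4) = y + 1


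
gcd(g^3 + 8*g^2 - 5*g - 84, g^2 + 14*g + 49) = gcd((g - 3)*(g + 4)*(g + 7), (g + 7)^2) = g + 7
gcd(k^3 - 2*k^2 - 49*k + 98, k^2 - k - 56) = k + 7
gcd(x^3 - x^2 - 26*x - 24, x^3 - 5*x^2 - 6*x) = x^2 - 5*x - 6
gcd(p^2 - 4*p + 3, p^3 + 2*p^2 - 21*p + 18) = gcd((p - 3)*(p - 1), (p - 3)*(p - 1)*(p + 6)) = p^2 - 4*p + 3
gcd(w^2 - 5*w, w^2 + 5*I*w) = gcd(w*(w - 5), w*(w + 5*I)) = w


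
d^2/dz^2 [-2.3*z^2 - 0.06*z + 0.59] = -4.60000000000000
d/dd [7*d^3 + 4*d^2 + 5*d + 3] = 21*d^2 + 8*d + 5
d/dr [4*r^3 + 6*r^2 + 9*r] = 12*r^2 + 12*r + 9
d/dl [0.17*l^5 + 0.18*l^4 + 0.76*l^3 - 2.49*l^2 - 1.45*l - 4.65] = 0.85*l^4 + 0.72*l^3 + 2.28*l^2 - 4.98*l - 1.45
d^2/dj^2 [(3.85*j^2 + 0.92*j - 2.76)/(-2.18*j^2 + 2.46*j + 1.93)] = (-50.037976*j^3 - 18.491196*j^2 - 112.032816*j + 36.683902)/(10.360232*j^6 - 35.072712*j^5 + 12.061068*j^4 + 47.214288*j^3 - 10.677918*j^2 - 27.489762*j - 7.189057)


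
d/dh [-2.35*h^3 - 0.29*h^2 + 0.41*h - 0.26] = -7.05*h^2 - 0.58*h + 0.41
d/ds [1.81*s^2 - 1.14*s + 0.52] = 3.62*s - 1.14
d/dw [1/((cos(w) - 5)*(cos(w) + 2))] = (2*cos(w) - 3)*sin(w)/((cos(w) - 5)^2*(cos(w) + 2)^2)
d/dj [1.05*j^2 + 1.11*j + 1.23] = 2.1*j + 1.11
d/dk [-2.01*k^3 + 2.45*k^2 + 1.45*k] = -6.03*k^2 + 4.9*k + 1.45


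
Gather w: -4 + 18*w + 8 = 18*w + 4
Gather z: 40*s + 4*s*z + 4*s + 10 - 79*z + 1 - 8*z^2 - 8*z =44*s - 8*z^2 + z*(4*s - 87) + 11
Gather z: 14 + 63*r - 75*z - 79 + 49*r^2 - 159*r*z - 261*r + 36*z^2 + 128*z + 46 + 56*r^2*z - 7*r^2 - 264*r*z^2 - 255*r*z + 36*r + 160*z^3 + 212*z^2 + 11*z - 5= 42*r^2 - 162*r + 160*z^3 + z^2*(248 - 264*r) + z*(56*r^2 - 414*r + 64) - 24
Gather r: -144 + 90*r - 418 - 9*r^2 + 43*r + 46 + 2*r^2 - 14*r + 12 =-7*r^2 + 119*r - 504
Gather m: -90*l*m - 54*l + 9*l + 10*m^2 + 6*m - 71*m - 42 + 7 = -45*l + 10*m^2 + m*(-90*l - 65) - 35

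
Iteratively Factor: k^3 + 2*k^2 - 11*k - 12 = (k - 3)*(k^2 + 5*k + 4) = (k - 3)*(k + 4)*(k + 1)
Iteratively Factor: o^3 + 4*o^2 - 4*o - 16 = (o + 2)*(o^2 + 2*o - 8) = (o - 2)*(o + 2)*(o + 4)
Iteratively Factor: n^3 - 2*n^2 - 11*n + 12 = (n + 3)*(n^2 - 5*n + 4) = (n - 4)*(n + 3)*(n - 1)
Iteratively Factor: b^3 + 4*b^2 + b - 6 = (b + 3)*(b^2 + b - 2) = (b - 1)*(b + 3)*(b + 2)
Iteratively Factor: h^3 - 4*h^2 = (h - 4)*(h^2) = h*(h - 4)*(h)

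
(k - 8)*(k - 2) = k^2 - 10*k + 16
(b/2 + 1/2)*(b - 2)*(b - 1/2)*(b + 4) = b^4/2 + 5*b^3/4 - 15*b^2/4 - 5*b/2 + 2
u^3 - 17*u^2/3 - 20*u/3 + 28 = (u - 6)*(u - 2)*(u + 7/3)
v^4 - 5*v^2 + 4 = (v - 2)*(v - 1)*(v + 1)*(v + 2)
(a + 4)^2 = a^2 + 8*a + 16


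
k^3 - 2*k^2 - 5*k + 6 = (k - 3)*(k - 1)*(k + 2)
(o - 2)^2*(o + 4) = o^3 - 12*o + 16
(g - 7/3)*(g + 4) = g^2 + 5*g/3 - 28/3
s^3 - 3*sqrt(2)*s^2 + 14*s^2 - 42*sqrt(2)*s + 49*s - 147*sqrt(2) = (s + 7)^2*(s - 3*sqrt(2))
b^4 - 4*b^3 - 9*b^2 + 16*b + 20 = (b - 5)*(b - 2)*(b + 1)*(b + 2)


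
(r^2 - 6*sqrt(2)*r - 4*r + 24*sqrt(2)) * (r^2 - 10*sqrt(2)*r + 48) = r^4 - 16*sqrt(2)*r^3 - 4*r^3 + 64*sqrt(2)*r^2 + 168*r^2 - 672*r - 288*sqrt(2)*r + 1152*sqrt(2)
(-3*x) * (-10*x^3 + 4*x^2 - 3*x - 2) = 30*x^4 - 12*x^3 + 9*x^2 + 6*x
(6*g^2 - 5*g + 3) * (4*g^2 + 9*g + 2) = 24*g^4 + 34*g^3 - 21*g^2 + 17*g + 6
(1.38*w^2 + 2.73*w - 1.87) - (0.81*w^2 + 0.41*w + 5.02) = 0.57*w^2 + 2.32*w - 6.89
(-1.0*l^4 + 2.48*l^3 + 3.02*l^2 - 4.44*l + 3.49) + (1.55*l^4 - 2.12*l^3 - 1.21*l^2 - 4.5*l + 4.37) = 0.55*l^4 + 0.36*l^3 + 1.81*l^2 - 8.94*l + 7.86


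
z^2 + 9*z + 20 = (z + 4)*(z + 5)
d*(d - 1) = d^2 - d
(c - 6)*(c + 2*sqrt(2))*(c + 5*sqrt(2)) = c^3 - 6*c^2 + 7*sqrt(2)*c^2 - 42*sqrt(2)*c + 20*c - 120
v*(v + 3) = v^2 + 3*v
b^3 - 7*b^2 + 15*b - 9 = (b - 3)^2*(b - 1)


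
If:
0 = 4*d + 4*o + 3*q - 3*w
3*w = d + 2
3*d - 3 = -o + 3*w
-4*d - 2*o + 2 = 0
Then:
No Solution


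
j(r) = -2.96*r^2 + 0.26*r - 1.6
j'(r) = 0.26 - 5.92*r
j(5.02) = -74.89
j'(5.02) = -29.46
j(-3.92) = -48.10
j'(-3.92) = 23.47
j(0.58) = -2.44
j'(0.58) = -3.17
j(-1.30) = -6.94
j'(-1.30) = 7.96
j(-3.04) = -29.75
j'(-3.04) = 18.26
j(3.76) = -42.47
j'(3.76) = -22.00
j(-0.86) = -4.01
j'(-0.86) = 5.35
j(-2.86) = -26.56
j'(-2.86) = 17.19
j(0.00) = -1.60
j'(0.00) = 0.26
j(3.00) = -27.46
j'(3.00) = -17.50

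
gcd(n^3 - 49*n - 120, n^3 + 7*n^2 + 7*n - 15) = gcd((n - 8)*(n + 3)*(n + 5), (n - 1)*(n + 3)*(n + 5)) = n^2 + 8*n + 15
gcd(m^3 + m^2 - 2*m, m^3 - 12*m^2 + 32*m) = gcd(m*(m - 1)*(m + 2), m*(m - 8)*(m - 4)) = m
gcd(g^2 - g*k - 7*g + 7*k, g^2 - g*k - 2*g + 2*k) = g - k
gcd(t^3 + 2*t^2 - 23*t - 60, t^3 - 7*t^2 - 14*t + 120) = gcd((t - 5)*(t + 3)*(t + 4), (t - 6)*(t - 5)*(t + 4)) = t^2 - t - 20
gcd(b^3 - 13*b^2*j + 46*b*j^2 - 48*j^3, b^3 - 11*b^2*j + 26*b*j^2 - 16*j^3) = b^2 - 10*b*j + 16*j^2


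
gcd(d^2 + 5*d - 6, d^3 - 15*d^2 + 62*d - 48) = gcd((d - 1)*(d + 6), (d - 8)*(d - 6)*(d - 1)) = d - 1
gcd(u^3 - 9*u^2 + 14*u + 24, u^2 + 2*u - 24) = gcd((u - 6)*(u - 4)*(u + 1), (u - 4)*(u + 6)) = u - 4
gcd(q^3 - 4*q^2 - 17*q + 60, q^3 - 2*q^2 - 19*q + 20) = q^2 - q - 20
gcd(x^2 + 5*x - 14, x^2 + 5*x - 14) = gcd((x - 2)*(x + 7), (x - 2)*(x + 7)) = x^2 + 5*x - 14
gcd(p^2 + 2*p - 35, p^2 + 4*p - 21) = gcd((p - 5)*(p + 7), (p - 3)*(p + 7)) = p + 7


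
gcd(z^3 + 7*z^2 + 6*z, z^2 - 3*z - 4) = z + 1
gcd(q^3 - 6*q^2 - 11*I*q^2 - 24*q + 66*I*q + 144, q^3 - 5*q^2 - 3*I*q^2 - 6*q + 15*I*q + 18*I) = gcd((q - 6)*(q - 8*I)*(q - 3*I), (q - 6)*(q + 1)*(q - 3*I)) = q^2 + q*(-6 - 3*I) + 18*I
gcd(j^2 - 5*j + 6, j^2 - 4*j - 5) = 1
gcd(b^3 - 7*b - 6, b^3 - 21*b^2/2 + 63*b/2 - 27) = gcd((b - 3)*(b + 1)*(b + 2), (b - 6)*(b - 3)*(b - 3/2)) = b - 3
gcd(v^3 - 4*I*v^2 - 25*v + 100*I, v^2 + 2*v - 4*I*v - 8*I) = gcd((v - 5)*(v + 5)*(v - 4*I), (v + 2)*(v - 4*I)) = v - 4*I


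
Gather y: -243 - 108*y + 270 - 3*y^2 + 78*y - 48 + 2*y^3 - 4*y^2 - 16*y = 2*y^3 - 7*y^2 - 46*y - 21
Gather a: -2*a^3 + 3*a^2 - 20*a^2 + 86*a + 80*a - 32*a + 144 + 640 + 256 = -2*a^3 - 17*a^2 + 134*a + 1040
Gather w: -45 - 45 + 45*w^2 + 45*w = 45*w^2 + 45*w - 90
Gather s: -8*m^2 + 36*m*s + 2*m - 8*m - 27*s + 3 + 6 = -8*m^2 - 6*m + s*(36*m - 27) + 9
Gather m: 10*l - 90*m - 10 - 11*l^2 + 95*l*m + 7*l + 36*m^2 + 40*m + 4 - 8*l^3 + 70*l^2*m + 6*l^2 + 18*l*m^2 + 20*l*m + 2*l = -8*l^3 - 5*l^2 + 19*l + m^2*(18*l + 36) + m*(70*l^2 + 115*l - 50) - 6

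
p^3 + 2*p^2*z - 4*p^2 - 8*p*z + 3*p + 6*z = (p - 3)*(p - 1)*(p + 2*z)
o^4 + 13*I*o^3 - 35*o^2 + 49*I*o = o*(o - I)*(o + 7*I)^2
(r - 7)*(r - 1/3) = r^2 - 22*r/3 + 7/3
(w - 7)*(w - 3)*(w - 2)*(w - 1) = w^4 - 13*w^3 + 53*w^2 - 83*w + 42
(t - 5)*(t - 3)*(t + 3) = t^3 - 5*t^2 - 9*t + 45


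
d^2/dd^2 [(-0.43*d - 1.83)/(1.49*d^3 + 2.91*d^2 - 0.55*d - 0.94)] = (-5.727858*d^5 - 59.940018*d^4 - 134.942488*d^3 - 91.208724*d^2 - 4.86243*d - 10.674094)/(3.307949*d^9 + 19.381473*d^8 + 34.189242*d^7 + 4.073019*d^6 - 37.074666*d^5 - 16.617237*d^4 + 12.810137*d^3 + 6.860778*d^2 - 1.45794*d - 0.830584)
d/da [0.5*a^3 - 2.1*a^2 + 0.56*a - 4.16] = 1.5*a^2 - 4.2*a + 0.56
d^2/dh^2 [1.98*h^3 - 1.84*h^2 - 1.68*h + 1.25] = 11.88*h - 3.68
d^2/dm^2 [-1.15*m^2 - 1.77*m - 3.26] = -2.30000000000000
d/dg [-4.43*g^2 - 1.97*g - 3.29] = -8.86*g - 1.97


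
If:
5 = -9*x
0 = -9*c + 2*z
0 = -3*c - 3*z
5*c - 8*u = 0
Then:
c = 0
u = 0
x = -5/9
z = 0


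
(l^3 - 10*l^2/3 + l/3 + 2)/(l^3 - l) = (l^2 - 7*l/3 - 2)/(l*(l + 1))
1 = 1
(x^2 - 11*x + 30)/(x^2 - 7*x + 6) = (x - 5)/(x - 1)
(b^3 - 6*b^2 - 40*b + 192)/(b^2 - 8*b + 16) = (b^2 - 2*b - 48)/(b - 4)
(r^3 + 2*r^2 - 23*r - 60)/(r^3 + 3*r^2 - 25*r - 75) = (r + 4)/(r + 5)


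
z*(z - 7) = z^2 - 7*z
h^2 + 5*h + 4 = (h + 1)*(h + 4)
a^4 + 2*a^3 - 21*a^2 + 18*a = a*(a - 3)*(a - 1)*(a + 6)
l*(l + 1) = l^2 + l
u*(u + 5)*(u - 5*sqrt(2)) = u^3 - 5*sqrt(2)*u^2 + 5*u^2 - 25*sqrt(2)*u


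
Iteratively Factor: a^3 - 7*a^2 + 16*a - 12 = (a - 2)*(a^2 - 5*a + 6) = (a - 3)*(a - 2)*(a - 2)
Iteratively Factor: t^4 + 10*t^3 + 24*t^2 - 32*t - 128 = (t + 4)*(t^3 + 6*t^2 - 32) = (t - 2)*(t + 4)*(t^2 + 8*t + 16) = (t - 2)*(t + 4)^2*(t + 4)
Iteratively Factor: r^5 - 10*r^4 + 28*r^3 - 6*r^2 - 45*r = (r - 3)*(r^4 - 7*r^3 + 7*r^2 + 15*r) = (r - 5)*(r - 3)*(r^3 - 2*r^2 - 3*r) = r*(r - 5)*(r - 3)*(r^2 - 2*r - 3) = r*(r - 5)*(r - 3)^2*(r + 1)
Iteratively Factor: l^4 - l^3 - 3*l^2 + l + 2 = (l - 2)*(l^3 + l^2 - l - 1) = (l - 2)*(l + 1)*(l^2 - 1) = (l - 2)*(l + 1)^2*(l - 1)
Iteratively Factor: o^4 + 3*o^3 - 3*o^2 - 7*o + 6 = (o - 1)*(o^3 + 4*o^2 + o - 6) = (o - 1)*(o + 2)*(o^2 + 2*o - 3) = (o - 1)^2*(o + 2)*(o + 3)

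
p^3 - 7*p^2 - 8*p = p*(p - 8)*(p + 1)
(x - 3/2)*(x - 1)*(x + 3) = x^3 + x^2/2 - 6*x + 9/2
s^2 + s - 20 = (s - 4)*(s + 5)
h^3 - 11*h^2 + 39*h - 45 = (h - 5)*(h - 3)^2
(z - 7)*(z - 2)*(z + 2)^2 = z^4 - 5*z^3 - 18*z^2 + 20*z + 56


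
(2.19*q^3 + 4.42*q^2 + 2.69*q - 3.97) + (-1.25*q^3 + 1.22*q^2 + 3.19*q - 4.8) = 0.94*q^3 + 5.64*q^2 + 5.88*q - 8.77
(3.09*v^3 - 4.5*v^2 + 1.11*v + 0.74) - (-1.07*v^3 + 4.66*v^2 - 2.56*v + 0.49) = 4.16*v^3 - 9.16*v^2 + 3.67*v + 0.25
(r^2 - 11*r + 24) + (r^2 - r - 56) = 2*r^2 - 12*r - 32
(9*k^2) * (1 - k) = -9*k^3 + 9*k^2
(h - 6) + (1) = h - 5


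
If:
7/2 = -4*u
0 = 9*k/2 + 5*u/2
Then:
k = 35/72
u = -7/8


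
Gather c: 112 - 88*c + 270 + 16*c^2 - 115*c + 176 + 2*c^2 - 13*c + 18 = 18*c^2 - 216*c + 576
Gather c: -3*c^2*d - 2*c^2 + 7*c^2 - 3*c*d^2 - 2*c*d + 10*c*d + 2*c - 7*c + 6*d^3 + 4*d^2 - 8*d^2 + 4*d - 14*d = c^2*(5 - 3*d) + c*(-3*d^2 + 8*d - 5) + 6*d^3 - 4*d^2 - 10*d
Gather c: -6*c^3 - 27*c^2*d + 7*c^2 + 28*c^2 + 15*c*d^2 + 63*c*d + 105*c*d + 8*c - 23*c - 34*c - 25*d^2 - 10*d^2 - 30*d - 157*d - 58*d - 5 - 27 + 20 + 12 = -6*c^3 + c^2*(35 - 27*d) + c*(15*d^2 + 168*d - 49) - 35*d^2 - 245*d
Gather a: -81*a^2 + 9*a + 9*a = -81*a^2 + 18*a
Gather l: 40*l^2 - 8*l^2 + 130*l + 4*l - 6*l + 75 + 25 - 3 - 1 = 32*l^2 + 128*l + 96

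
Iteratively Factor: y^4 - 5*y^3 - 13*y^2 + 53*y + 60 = (y - 4)*(y^3 - y^2 - 17*y - 15) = (y - 4)*(y + 1)*(y^2 - 2*y - 15) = (y - 4)*(y + 1)*(y + 3)*(y - 5)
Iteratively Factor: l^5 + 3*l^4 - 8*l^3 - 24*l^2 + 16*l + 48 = (l + 2)*(l^4 + l^3 - 10*l^2 - 4*l + 24) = (l + 2)^2*(l^3 - l^2 - 8*l + 12) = (l + 2)^2*(l + 3)*(l^2 - 4*l + 4) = (l - 2)*(l + 2)^2*(l + 3)*(l - 2)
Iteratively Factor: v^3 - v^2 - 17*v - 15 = (v + 3)*(v^2 - 4*v - 5) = (v - 5)*(v + 3)*(v + 1)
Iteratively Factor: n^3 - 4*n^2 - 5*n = (n - 5)*(n^2 + n) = n*(n - 5)*(n + 1)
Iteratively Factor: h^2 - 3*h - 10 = (h + 2)*(h - 5)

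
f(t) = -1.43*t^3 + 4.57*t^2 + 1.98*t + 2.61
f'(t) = -4.29*t^2 + 9.14*t + 1.98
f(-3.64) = 124.92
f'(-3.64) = -88.13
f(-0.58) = 3.28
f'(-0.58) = -4.76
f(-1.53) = 15.40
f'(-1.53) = -22.05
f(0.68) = 5.62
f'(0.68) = 6.21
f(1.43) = 10.60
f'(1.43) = 6.28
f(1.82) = 12.73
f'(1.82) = 4.40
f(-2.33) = 40.90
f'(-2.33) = -42.61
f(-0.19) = 2.41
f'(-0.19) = 0.09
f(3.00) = 11.07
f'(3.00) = -9.21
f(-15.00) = 5827.41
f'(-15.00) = -1100.37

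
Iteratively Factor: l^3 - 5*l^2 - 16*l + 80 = (l - 4)*(l^2 - l - 20) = (l - 4)*(l + 4)*(l - 5)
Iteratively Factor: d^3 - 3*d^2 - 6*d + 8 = (d - 1)*(d^2 - 2*d - 8) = (d - 1)*(d + 2)*(d - 4)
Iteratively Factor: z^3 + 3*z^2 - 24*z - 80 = (z - 5)*(z^2 + 8*z + 16) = (z - 5)*(z + 4)*(z + 4)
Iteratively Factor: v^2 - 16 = (v - 4)*(v + 4)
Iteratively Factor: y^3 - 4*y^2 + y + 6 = (y + 1)*(y^2 - 5*y + 6) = (y - 2)*(y + 1)*(y - 3)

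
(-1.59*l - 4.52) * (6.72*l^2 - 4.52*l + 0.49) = -10.6848*l^3 - 23.1876*l^2 + 19.6513*l - 2.2148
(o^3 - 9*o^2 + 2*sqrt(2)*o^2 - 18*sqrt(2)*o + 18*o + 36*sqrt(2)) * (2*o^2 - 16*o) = 2*o^5 - 34*o^4 + 4*sqrt(2)*o^4 - 68*sqrt(2)*o^3 + 180*o^3 - 288*o^2 + 360*sqrt(2)*o^2 - 576*sqrt(2)*o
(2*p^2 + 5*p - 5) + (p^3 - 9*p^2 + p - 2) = p^3 - 7*p^2 + 6*p - 7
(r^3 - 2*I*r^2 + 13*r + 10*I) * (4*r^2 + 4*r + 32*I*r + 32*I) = 4*r^5 + 4*r^4 + 24*I*r^4 + 116*r^3 + 24*I*r^3 + 116*r^2 + 456*I*r^2 - 320*r + 456*I*r - 320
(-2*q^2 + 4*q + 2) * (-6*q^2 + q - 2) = 12*q^4 - 26*q^3 - 4*q^2 - 6*q - 4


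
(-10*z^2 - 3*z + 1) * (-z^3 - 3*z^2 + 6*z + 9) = 10*z^5 + 33*z^4 - 52*z^3 - 111*z^2 - 21*z + 9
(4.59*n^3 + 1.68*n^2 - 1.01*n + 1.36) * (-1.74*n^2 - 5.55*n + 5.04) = -7.9866*n^5 - 28.3977*n^4 + 15.567*n^3 + 11.7063*n^2 - 12.6384*n + 6.8544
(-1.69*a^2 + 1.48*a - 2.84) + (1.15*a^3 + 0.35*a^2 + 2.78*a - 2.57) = 1.15*a^3 - 1.34*a^2 + 4.26*a - 5.41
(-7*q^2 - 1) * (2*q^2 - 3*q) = -14*q^4 + 21*q^3 - 2*q^2 + 3*q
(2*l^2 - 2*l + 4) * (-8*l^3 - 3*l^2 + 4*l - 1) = -16*l^5 + 10*l^4 - 18*l^3 - 22*l^2 + 18*l - 4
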